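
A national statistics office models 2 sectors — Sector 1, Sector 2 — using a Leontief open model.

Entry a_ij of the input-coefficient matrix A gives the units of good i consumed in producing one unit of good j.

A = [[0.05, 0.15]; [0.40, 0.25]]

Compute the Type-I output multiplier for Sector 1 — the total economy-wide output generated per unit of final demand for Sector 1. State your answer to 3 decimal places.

m_1 = 1.762

I − A =
  [   0.95    -0.15]
  [  -0.40     0.75]
det(I−A) = (0.95)(0.75) − (-0.15)(-0.40) = 0.6525
adj(I−A) = [[0.75, 0.15], [0.40, 0.95]]
(I − A)⁻¹ = adj(I−A) / det(I−A) ≈
  [   1.1494     0.2299]
  [   0.6130     1.4559]
The output multiplier for sector j is the column-j sum of the Leontief inverse (I − A)⁻¹ = adj(I−A) / det(I−A).
Column 1 of adj(I−A): (0.75, 0.40); det(I−A) = 0.6525.
m_1 = (0.75 + 0.40) / 0.6525 = 1.15 / 0.6525 ≈ 1.762.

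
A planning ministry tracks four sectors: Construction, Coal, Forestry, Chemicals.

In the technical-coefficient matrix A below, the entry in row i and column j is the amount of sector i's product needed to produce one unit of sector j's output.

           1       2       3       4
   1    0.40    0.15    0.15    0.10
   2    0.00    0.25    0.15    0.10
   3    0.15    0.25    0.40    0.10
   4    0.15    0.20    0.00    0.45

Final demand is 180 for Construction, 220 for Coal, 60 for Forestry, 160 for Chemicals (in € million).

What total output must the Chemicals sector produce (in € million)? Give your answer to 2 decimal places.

I − A =
  [   0.60    -0.15    -0.15    -0.10]
  [   0.00     0.75    -0.15    -0.10]
  [  -0.15    -0.25     0.60    -0.10]
  [  -0.15    -0.20     0.00     0.55]
Compute the cofactors C_ij = (−1)^(i+j)·(3×3 minor ij) of I−A; the adjugate is their transpose:
adj(I−A) = Cᵀ =
  [ 0.211875   0.085125   0.074250   0.067500]
  [ 0.023625   0.174375   0.049500   0.045000]
  [ 0.073875   0.108375   0.222000   0.073500]
  [ 0.066375   0.086625   0.038250   0.227250]
det(I−A) = Σ_j (I−A)_1j·C_1j = (0.60)(0.211875) + (-0.15)(0.023625) + (-0.15)(0.073875) + (-0.10)(0.066375) = 0.1058625
(I − A)⁻¹ = adj(I−A) / det(I−A) ≈
  [   2.0014     0.8041     0.7014     0.6376]
  [   0.2232     1.6472     0.4676     0.4251]
  [   0.6978     1.0237     2.0971     0.6943]
  [   0.6270     0.8183     0.3613     2.1467]
x = (I − A)⁻¹ d = adj(I−A)·d / det(I−A), with det(I−A) = 0.1058625:
  x_1 = (0.211875·180 + 0.085125·220 + 0.074250·60 + 0.067500·160) / 0.1058625 = 72.12 / 0.1058625 ≈ 681.26
  x_2 = (0.023625·180 + 0.174375·220 + 0.049500·60 + 0.045000·160) / 0.1058625 = 52.785 / 0.1058625 ≈ 498.62
  x_3 = (0.073875·180 + 0.108375·220 + 0.222000·60 + 0.073500·160) / 0.1058625 = 62.22 / 0.1058625 ≈ 587.74
  x_4 = (0.066375·180 + 0.086625·220 + 0.038250·60 + 0.227250·160) / 0.1058625 = 69.66 / 0.1058625 ≈ 658.02

x_4 = 658.02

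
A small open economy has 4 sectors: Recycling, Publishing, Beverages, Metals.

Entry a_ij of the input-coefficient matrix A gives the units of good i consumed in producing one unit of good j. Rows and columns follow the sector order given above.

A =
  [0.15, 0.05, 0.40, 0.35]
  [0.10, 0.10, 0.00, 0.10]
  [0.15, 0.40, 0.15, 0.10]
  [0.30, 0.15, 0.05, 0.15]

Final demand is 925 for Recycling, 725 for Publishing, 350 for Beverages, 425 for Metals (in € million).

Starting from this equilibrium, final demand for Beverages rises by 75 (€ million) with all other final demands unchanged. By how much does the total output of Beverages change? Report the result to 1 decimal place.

Δx_3 = 108.2

I − A =
  [   0.85    -0.05    -0.40    -0.35]
  [  -0.10     0.90     0.00    -0.10]
  [  -0.15    -0.40     0.85    -0.10]
  [  -0.30    -0.15    -0.05     0.85]
Compute the cofactors C_ij = (−1)^(i+j)·(3×3 minor ij) of I−A; the adjugate is their transpose:
adj(I−A) = Cᵀ =
  [ 0.6310   0.2295   0.3160   0.3240]
  [ 0.0980   0.4550   0.0520   0.1000]
  [ 0.1870   0.2755   0.5320   0.1720]
  [ 0.2510   0.1775   0.1520   0.5760]
det(I−A) = Σ_j (I−A)_1j·C_1j = (0.85)(0.6310) + (-0.05)(0.0980) + (-0.40)(0.1870) + (-0.35)(0.2510) = 0.3688
(I − A)⁻¹ = adj(I−A) / det(I−A) ≈
  [   1.7110     0.6223     0.8568     0.8785]
  [   0.2657     1.2337     0.1410     0.2711]
  [   0.5070     0.7470     1.4425     0.4664]
  [   0.6806     0.4813     0.4121     1.5618]
Δx = (I − A)⁻¹ Δd with Δd having +75 in the Beverages component and 0 elsewhere.
So Δx_3 = L_33 · (+75), where L_33 = adj(I−A)_33 / det(I−A) = 0.5320 / 0.3688.
Δx_3 = 0.5320 × (+75) / 0.3688 = 39.90 / 0.3688 ≈ 108.2.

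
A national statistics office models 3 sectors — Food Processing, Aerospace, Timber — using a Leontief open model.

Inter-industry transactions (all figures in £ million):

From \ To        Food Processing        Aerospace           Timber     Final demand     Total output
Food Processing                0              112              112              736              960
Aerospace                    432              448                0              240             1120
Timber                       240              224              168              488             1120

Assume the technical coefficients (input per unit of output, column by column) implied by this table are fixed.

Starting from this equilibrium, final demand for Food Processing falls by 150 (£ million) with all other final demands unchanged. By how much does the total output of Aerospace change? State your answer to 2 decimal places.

Δx_A = -128.14

Technical coefficients a_ij = z_ij / X_j:
  a_FF = 0/960 = 0.00, a_AF = 432/960 = 0.45, a_TF = 240/960 = 0.25
  a_FA = 112/1120 = 0.10, a_AA = 448/1120 = 0.40, a_TA = 224/1120 = 0.20
  a_FT = 112/1120 = 0.10, a_AT = 0/1120 = 0.00, a_TT = 168/1120 = 0.15
I − A =
  [   1.00    -0.10    -0.10]
  [  -0.45     0.60     0.00]
  [  -0.25    -0.20     0.85]
Cofactors of I−A, C_ij = (−1)^(i+j)·(minor ij) (rows/columns in the sector order above):
  C_11 = (0.60)(0.85) − (0.00)(-0.20) = 0.5100
  C_12 = −[(-0.45)(0.85) − (0.00)(-0.25)] = 0.3825
  C_13 = (-0.45)(-0.20) − (0.60)(-0.25) = 0.2400
  C_21 = −[(-0.10)(0.85) − (-0.10)(-0.20)] = 0.1050
  C_22 = (1.00)(0.85) − (-0.10)(-0.25) = 0.8250
  C_23 = −[(1.00)(-0.20) − (-0.10)(-0.25)] = 0.2250
  C_31 = (-0.10)(0.00) − (-0.10)(0.60) = 0.0600
  C_32 = −[(1.00)(0.00) − (-0.10)(-0.45)] = 0.0450
  C_33 = (1.00)(0.60) − (-0.10)(-0.45) = 0.5550
det(I−A) = Σ_j (I−A)_1j·C_1j = (1.00)(0.5100) + (-0.10)(0.3825) + (-0.10)(0.2400) = 0.44775
adj(I−A) = Cᵀ =
  [ 0.5100   0.1050   0.0600]
  [ 0.3825   0.8250   0.0450]
  [ 0.2400   0.2250   0.5550]
(I − A)⁻¹ = adj(I−A) / det(I−A) ≈
  [   1.1390     0.2345     0.1340]
  [   0.8543     1.8425     0.1005]
  [   0.5360     0.5025     1.2395]
Δx = (I − A)⁻¹ Δd with Δd having -150 in the Food Processing component and 0 elsewhere.
So Δx_A = L_AF · (-150), where L_AF = adj(I−A)_AF / det(I−A) = 0.3825 / 0.44775.
Δx_A = 0.3825 × (-150) / 0.44775 = -57.375 / 0.44775 ≈ -128.14.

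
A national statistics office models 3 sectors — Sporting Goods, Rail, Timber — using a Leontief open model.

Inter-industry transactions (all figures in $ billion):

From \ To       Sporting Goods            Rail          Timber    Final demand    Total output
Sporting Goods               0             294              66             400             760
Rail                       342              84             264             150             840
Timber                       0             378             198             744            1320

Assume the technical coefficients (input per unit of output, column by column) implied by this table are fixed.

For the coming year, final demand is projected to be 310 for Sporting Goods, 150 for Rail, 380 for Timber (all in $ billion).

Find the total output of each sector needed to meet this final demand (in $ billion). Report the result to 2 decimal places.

x_1 = 566.76, x_2 = 622.65, x_3 = 776.69

Technical coefficients a_ij = z_ij / X_j:
  a_11 = 0/760 = 0.00, a_21 = 342/760 = 0.45, a_31 = 0/760 = 0.00
  a_12 = 294/840 = 0.35, a_22 = 84/840 = 0.10, a_32 = 378/840 = 0.45
  a_13 = 66/1320 = 0.05, a_23 = 264/1320 = 0.20, a_33 = 198/1320 = 0.15
I − A =
  [   1.00    -0.35    -0.05]
  [  -0.45     0.90    -0.20]
  [   0.00    -0.45     0.85]
Cofactors of I−A, C_ij = (−1)^(i+j)·(minor ij) (rows/columns in the sector order above):
  C_11 = (0.90)(0.85) − (-0.20)(-0.45) = 0.6750
  C_12 = −[(-0.45)(0.85) − (-0.20)(0.00)] = 0.3825
  C_13 = (-0.45)(-0.45) − (0.90)(0.00) = 0.2025
  C_21 = −[(-0.35)(0.85) − (-0.05)(-0.45)] = 0.3200
  C_22 = (1.00)(0.85) − (-0.05)(0.00) = 0.8500
  C_23 = −[(1.00)(-0.45) − (-0.35)(0.00)] = 0.4500
  C_31 = (-0.35)(-0.20) − (-0.05)(0.90) = 0.1150
  C_32 = −[(1.00)(-0.20) − (-0.05)(-0.45)] = 0.2225
  C_33 = (1.00)(0.90) − (-0.35)(-0.45) = 0.7425
det(I−A) = Σ_j (I−A)_1j·C_1j = (1.00)(0.6750) + (-0.35)(0.3825) + (-0.05)(0.2025) = 0.5310
adj(I−A) = Cᵀ =
  [ 0.6750   0.3200   0.1150]
  [ 0.3825   0.8500   0.2225]
  [ 0.2025   0.4500   0.7425]
(I − A)⁻¹ = adj(I−A) / det(I−A) ≈
  [   1.2712     0.6026     0.2166]
  [   0.7203     1.6008     0.4190]
  [   0.3814     0.8475     1.3983]
x = (I − A)⁻¹ d = adj(I−A)·d / det(I−A), with det(I−A) = 0.5310:
  x_1 = (0.6750·310 + 0.3200·150 + 0.1150·380) / 0.5310 = 300.95 / 0.5310 ≈ 566.76
  x_2 = (0.3825·310 + 0.8500·150 + 0.2225·380) / 0.5310 = 330.625 / 0.5310 ≈ 622.65
  x_3 = (0.2025·310 + 0.4500·150 + 0.7425·380) / 0.5310 = 412.425 / 0.5310 ≈ 776.69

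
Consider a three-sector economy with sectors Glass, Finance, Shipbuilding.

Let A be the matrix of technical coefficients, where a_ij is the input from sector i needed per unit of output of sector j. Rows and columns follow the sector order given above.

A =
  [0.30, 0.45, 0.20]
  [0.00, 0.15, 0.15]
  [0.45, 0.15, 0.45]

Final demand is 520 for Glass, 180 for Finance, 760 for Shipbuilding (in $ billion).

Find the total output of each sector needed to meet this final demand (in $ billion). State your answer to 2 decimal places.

x_1 = 2257.06, x_2 = 821.01, x_3 = 3452.41

I − A =
  [   0.70    -0.45    -0.20]
  [   0.00     0.85    -0.15]
  [  -0.45    -0.15     0.55]
Cofactors of I−A, C_ij = (−1)^(i+j)·(minor ij) (rows/columns in the sector order above):
  C_11 = (0.85)(0.55) − (-0.15)(-0.15) = 0.4450
  C_12 = −[(0.00)(0.55) − (-0.15)(-0.45)] = 0.0675
  C_13 = (0.00)(-0.15) − (0.85)(-0.45) = 0.3825
  C_21 = −[(-0.45)(0.55) − (-0.20)(-0.15)] = 0.2775
  C_22 = (0.70)(0.55) − (-0.20)(-0.45) = 0.2950
  C_23 = −[(0.70)(-0.15) − (-0.45)(-0.45)] = 0.3075
  C_31 = (-0.45)(-0.15) − (-0.20)(0.85) = 0.2375
  C_32 = −[(0.70)(-0.15) − (-0.20)(0.00)] = 0.1050
  C_33 = (0.70)(0.85) − (-0.45)(0.00) = 0.5950
det(I−A) = Σ_j (I−A)_1j·C_1j = (0.70)(0.4450) + (-0.45)(0.0675) + (-0.20)(0.3825) = 0.204625
adj(I−A) = Cᵀ =
  [ 0.4450   0.2775   0.2375]
  [ 0.0675   0.2950   0.1050]
  [ 0.3825   0.3075   0.5950]
(I − A)⁻¹ = adj(I−A) / det(I−A) ≈
  [   2.1747     1.3561     1.1607]
  [   0.3299     1.4417     0.5131]
  [   1.8693     1.5027     2.9078]
x = (I − A)⁻¹ d = adj(I−A)·d / det(I−A), with det(I−A) = 0.204625:
  x_1 = (0.4450·520 + 0.2775·180 + 0.2375·760) / 0.204625 = 461.85 / 0.204625 ≈ 2257.06
  x_2 = (0.0675·520 + 0.2950·180 + 0.1050·760) / 0.204625 = 168.00 / 0.204625 ≈ 821.01
  x_3 = (0.3825·520 + 0.3075·180 + 0.5950·760) / 0.204625 = 706.45 / 0.204625 ≈ 3452.41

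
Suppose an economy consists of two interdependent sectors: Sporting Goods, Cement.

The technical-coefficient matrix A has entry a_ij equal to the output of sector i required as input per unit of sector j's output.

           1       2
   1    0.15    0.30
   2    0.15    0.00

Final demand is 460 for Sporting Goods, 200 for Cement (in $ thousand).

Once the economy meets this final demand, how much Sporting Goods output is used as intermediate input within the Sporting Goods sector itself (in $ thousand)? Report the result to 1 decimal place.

I − A =
  [   0.85    -0.30]
  [  -0.15     1.00]
det(I−A) = (0.85)(1.00) − (-0.30)(-0.15) = 0.8050
adj(I−A) = [[1.00, 0.30], [0.15, 0.85]]
(I − A)⁻¹ = adj(I−A) / det(I−A) ≈
  [   1.2422     0.3727]
  [   0.1863     1.0559]
First solve x = (I − A)⁻¹ d = adj(I−A)·d / det(I−A); in particular x_1 = (1.00·460 + 0.30·200) / 0.8050 = 520.00 / 0.8050 ≈ 645.963.
Intermediate flow from 1 to 1: z_11 = a_11 · x_1 = 0.15 × 520.00 / 0.8050 = 78.00 / 0.8050 ≈ 96.9.

z_11 = 96.9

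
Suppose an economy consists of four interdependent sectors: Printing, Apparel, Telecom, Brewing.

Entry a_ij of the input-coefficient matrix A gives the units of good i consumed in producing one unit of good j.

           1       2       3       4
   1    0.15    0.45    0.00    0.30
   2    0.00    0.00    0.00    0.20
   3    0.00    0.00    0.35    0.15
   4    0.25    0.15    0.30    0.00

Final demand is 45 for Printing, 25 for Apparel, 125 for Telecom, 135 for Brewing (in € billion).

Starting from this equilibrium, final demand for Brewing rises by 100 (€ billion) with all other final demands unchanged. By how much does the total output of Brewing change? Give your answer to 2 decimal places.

I − A =
  [   0.85    -0.45     0.00    -0.30]
  [   0.00     1.00     0.00    -0.20]
  [   0.00     0.00     0.65    -0.15]
  [  -0.25    -0.15    -0.30     1.00]
Compute the cofactors C_ij = (−1)^(i+j)·(3×3 minor ij) of I−A; the adjugate is their transpose:
adj(I−A) = Cᵀ =
  [ 0.5855   0.3015   0.1170   0.2535]
  [ 0.0325   0.4655   0.0510   0.1105]
  [ 0.0375   0.0360   0.7270   0.1275]
  [ 0.1625   0.1560   0.2550   0.5525]
det(I−A) = Σ_j (I−A)_1j·C_1j = (0.85)(0.5855) + (-0.45)(0.0325) + (0.00)(0.0375) + (-0.30)(0.1625) = 0.4343
(I − A)⁻¹ = adj(I−A) / det(I−A) ≈
  [   1.3481     0.6942     0.2694     0.5837]
  [   0.0748     1.0718     0.1174     0.2544]
  [   0.0863     0.0829     1.6740     0.2936]
  [   0.3742     0.3592     0.5872     1.2722]
Δx = (I − A)⁻¹ Δd with Δd having +100 in the Brewing component and 0 elsewhere.
So Δx_4 = L_44 · (+100), where L_44 = adj(I−A)_44 / det(I−A) = 0.5525 / 0.4343.
Δx_4 = 0.5525 × (+100) / 0.4343 = 55.25 / 0.4343 ≈ 127.22.

Δx_4 = 127.22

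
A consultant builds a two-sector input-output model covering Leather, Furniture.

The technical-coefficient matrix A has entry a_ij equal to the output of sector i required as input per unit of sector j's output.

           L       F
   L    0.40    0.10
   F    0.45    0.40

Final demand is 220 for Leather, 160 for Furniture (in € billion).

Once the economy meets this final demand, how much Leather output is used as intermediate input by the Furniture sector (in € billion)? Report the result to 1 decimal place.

z_LF = 61.9

I − A =
  [   0.60    -0.10]
  [  -0.45     0.60]
det(I−A) = (0.60)(0.60) − (-0.10)(-0.45) = 0.3150
adj(I−A) = [[0.60, 0.10], [0.45, 0.60]]
(I − A)⁻¹ = adj(I−A) / det(I−A) ≈
  [   1.9048     0.3175]
  [   1.4286     1.9048]
First solve x = (I − A)⁻¹ d = adj(I−A)·d / det(I−A); in particular x_F = (0.45·220 + 0.60·160) / 0.3150 = 195.00 / 0.3150 ≈ 619.048.
Intermediate flow from L to F: z_LF = a_LF · x_F = 0.10 × 195.00 / 0.3150 = 19.50 / 0.3150 ≈ 61.9.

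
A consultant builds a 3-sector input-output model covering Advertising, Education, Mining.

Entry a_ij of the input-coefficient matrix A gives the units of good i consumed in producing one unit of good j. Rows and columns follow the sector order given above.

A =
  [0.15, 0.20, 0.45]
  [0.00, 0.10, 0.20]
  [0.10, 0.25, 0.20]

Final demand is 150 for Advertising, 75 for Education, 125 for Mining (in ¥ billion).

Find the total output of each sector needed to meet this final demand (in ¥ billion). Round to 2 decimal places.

I − A =
  [   0.85    -0.20    -0.45]
  [   0.00     0.90    -0.20]
  [  -0.10    -0.25     0.80]
Cofactors of I−A, C_ij = (−1)^(i+j)·(minor ij) (rows/columns in the sector order above):
  C_11 = (0.90)(0.80) − (-0.20)(-0.25) = 0.6700
  C_12 = −[(0.00)(0.80) − (-0.20)(-0.10)] = 0.0200
  C_13 = (0.00)(-0.25) − (0.90)(-0.10) = 0.0900
  C_21 = −[(-0.20)(0.80) − (-0.45)(-0.25)] = 0.2725
  C_22 = (0.85)(0.80) − (-0.45)(-0.10) = 0.6350
  C_23 = −[(0.85)(-0.25) − (-0.20)(-0.10)] = 0.2325
  C_31 = (-0.20)(-0.20) − (-0.45)(0.90) = 0.4450
  C_32 = −[(0.85)(-0.20) − (-0.45)(0.00)] = 0.1700
  C_33 = (0.85)(0.90) − (-0.20)(0.00) = 0.7650
det(I−A) = Σ_j (I−A)_1j·C_1j = (0.85)(0.6700) + (-0.20)(0.0200) + (-0.45)(0.0900) = 0.5250
adj(I−A) = Cᵀ =
  [ 0.6700   0.2725   0.4450]
  [ 0.0200   0.6350   0.1700]
  [ 0.0900   0.2325   0.7650]
(I − A)⁻¹ = adj(I−A) / det(I−A) ≈
  [   1.2762     0.5190     0.8476]
  [   0.0381     1.2095     0.3238]
  [   0.1714     0.4429     1.4571]
x = (I − A)⁻¹ d = adj(I−A)·d / det(I−A), with det(I−A) = 0.5250:
  x_1 = (0.6700·150 + 0.2725·75 + 0.4450·125) / 0.5250 = 176.5625 / 0.5250 ≈ 336.31
  x_2 = (0.0200·150 + 0.6350·75 + 0.1700·125) / 0.5250 = 71.875 / 0.5250 ≈ 136.90
  x_3 = (0.0900·150 + 0.2325·75 + 0.7650·125) / 0.5250 = 126.5625 / 0.5250 ≈ 241.07

x_1 = 336.31, x_2 = 136.90, x_3 = 241.07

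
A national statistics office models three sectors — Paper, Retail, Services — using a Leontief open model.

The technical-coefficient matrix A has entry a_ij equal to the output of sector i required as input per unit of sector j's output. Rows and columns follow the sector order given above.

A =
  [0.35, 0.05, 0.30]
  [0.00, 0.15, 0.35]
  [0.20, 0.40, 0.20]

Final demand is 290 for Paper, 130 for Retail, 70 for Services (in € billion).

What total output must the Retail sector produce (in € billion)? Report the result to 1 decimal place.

I − A =
  [   0.65    -0.05    -0.30]
  [   0.00     0.85    -0.35]
  [  -0.20    -0.40     0.80]
Cofactors of I−A, C_ij = (−1)^(i+j)·(minor ij) (rows/columns in the sector order above):
  C_11 = (0.85)(0.80) − (-0.35)(-0.40) = 0.5400
  C_12 = −[(0.00)(0.80) − (-0.35)(-0.20)] = 0.0700
  C_13 = (0.00)(-0.40) − (0.85)(-0.20) = 0.1700
  C_21 = −[(-0.05)(0.80) − (-0.30)(-0.40)] = 0.1600
  C_22 = (0.65)(0.80) − (-0.30)(-0.20) = 0.4600
  C_23 = −[(0.65)(-0.40) − (-0.05)(-0.20)] = 0.2700
  C_31 = (-0.05)(-0.35) − (-0.30)(0.85) = 0.2725
  C_32 = −[(0.65)(-0.35) − (-0.30)(0.00)] = 0.2275
  C_33 = (0.65)(0.85) − (-0.05)(0.00) = 0.5525
det(I−A) = Σ_j (I−A)_1j·C_1j = (0.65)(0.5400) + (-0.05)(0.0700) + (-0.30)(0.1700) = 0.2965
adj(I−A) = Cᵀ =
  [ 0.5400   0.1600   0.2725]
  [ 0.0700   0.4600   0.2275]
  [ 0.1700   0.2700   0.5525]
(I − A)⁻¹ = adj(I−A) / det(I−A) ≈
  [   1.8212     0.5396     0.9191]
  [   0.2361     1.5514     0.7673]
  [   0.5734     0.9106     1.8634]
x = (I − A)⁻¹ d = adj(I−A)·d / det(I−A), with det(I−A) = 0.2965:
  x_1 = (0.5400·290 + 0.1600·130 + 0.2725·70) / 0.2965 = 196.475 / 0.2965 ≈ 662.6
  x_2 = (0.0700·290 + 0.4600·130 + 0.2275·70) / 0.2965 = 96.025 / 0.2965 ≈ 323.9
  x_3 = (0.1700·290 + 0.2700·130 + 0.5525·70) / 0.2965 = 123.075 / 0.2965 ≈ 415.1

x_2 = 323.9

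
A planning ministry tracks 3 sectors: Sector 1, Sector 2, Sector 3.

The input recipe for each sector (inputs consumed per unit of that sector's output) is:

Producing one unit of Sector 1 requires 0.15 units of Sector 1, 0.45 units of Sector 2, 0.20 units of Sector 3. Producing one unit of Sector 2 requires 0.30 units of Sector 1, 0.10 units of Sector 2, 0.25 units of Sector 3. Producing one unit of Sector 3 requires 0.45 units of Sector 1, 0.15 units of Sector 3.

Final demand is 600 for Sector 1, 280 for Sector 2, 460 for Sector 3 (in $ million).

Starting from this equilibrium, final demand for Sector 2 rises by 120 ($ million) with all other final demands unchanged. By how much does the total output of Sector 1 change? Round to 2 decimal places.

I − A =
  [   0.85    -0.30    -0.45]
  [  -0.45     0.90     0.00]
  [  -0.20    -0.25     0.85]
Cofactors of I−A, C_ij = (−1)^(i+j)·(minor ij) (rows/columns in the sector order above):
  C_11 = (0.90)(0.85) − (0.00)(-0.25) = 0.7650
  C_12 = −[(-0.45)(0.85) − (0.00)(-0.20)] = 0.3825
  C_13 = (-0.45)(-0.25) − (0.90)(-0.20) = 0.2925
  C_21 = −[(-0.30)(0.85) − (-0.45)(-0.25)] = 0.3675
  C_22 = (0.85)(0.85) − (-0.45)(-0.20) = 0.6325
  C_23 = −[(0.85)(-0.25) − (-0.30)(-0.20)] = 0.2725
  C_31 = (-0.30)(0.00) − (-0.45)(0.90) = 0.4050
  C_32 = −[(0.85)(0.00) − (-0.45)(-0.45)] = 0.2025
  C_33 = (0.85)(0.90) − (-0.30)(-0.45) = 0.6300
det(I−A) = Σ_j (I−A)_1j·C_1j = (0.85)(0.7650) + (-0.30)(0.3825) + (-0.45)(0.2925) = 0.403875
adj(I−A) = Cᵀ =
  [ 0.7650   0.3675   0.4050]
  [ 0.3825   0.6325   0.2025]
  [ 0.2925   0.2725   0.6300]
(I − A)⁻¹ = adj(I−A) / det(I−A) ≈
  [   1.8942     0.9099     1.0028]
  [   0.9471     1.5661     0.5014]
  [   0.7242     0.6747     1.5599]
Δx = (I − A)⁻¹ Δd with Δd having +120 in the Sector 2 component and 0 elsewhere.
So Δx_1 = L_12 · (+120), where L_12 = adj(I−A)_12 / det(I−A) = 0.3675 / 0.403875.
Δx_1 = 0.3675 × (+120) / 0.403875 = 44.10 / 0.403875 ≈ 109.19.

Δx_1 = 109.19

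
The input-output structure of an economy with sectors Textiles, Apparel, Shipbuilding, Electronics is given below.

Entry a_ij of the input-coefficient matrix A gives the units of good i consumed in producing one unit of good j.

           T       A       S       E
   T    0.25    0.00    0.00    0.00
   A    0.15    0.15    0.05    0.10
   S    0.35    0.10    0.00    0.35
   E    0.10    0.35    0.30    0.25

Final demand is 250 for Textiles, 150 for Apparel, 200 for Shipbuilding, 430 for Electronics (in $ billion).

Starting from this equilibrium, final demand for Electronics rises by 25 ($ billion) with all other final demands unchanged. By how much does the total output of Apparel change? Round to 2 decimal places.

Δx_A = 5.87

I − A =
  [   0.75     0.00     0.00     0.00]
  [  -0.15     0.85    -0.05    -0.10]
  [  -0.35    -0.10     1.00    -0.35]
  [  -0.10    -0.35    -0.30     0.75]
Compute the cofactors C_ij = (−1)^(i+j)·(3×3 minor ij) of I−A; the adjugate is their transpose:
adj(I−A) = Cᵀ =
  [ 0.500375   0.000000   0.000000   0.000000]
  [ 0.132125   0.483750   0.050625   0.088125]
  [ 0.271250   0.148125   0.451875   0.230625]
  [ 0.236875   0.285000   0.204375   0.633750]
det(I−A) = Σ_j (I−A)_1j·C_1j = (0.75)(0.500375) + (0.00)(0.132125) + (0.00)(0.271250) + (0.00)(0.236875) = 0.37528125
(I − A)⁻¹ = adj(I−A) / det(I−A) ≈
  [   1.3333     0.0000     0.0000     0.0000]
  [   0.3521     1.2890     0.1349     0.2348]
  [   0.7228     0.3947     1.2041     0.6145]
  [   0.6312     0.7594     0.5446     1.6887]
Δx = (I − A)⁻¹ Δd with Δd having +25 in the Electronics component and 0 elsewhere.
So Δx_A = L_AE · (+25), where L_AE = adj(I−A)_AE / det(I−A) = 0.088125 / 0.37528125.
Δx_A = 0.088125 × (+25) / 0.37528125 = 2.203125 / 0.37528125 ≈ 5.87.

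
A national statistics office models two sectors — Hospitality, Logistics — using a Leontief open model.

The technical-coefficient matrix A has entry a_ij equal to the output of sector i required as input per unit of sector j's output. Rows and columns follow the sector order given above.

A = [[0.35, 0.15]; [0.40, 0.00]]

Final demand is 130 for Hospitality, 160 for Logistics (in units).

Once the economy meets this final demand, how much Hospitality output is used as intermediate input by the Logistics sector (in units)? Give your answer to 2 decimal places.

I − A =
  [   0.65    -0.15]
  [  -0.40     1.00]
det(I−A) = (0.65)(1.00) − (-0.15)(-0.40) = 0.5900
adj(I−A) = [[1.00, 0.15], [0.40, 0.65]]
(I − A)⁻¹ = adj(I−A) / det(I−A) ≈
  [   1.6949     0.2542]
  [   0.6780     1.1017]
First solve x = (I − A)⁻¹ d = adj(I−A)·d / det(I−A); in particular x_L = (0.40·130 + 0.65·160) / 0.5900 = 156.00 / 0.5900 ≈ 264.4068.
Intermediate flow from H to L: z_HL = a_HL · x_L = 0.15 × 156.00 / 0.5900 = 23.40 / 0.5900 ≈ 39.66.

z_HL = 39.66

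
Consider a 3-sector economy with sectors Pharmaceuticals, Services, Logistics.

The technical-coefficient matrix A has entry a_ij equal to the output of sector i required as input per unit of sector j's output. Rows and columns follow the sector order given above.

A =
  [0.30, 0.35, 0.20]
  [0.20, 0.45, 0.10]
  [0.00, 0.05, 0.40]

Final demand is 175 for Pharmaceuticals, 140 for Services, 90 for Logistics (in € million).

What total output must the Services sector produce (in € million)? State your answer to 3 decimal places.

x_S = 488.828

I − A =
  [   0.70    -0.35    -0.20]
  [  -0.20     0.55    -0.10]
  [   0.00    -0.05     0.60]
Cofactors of I−A, C_ij = (−1)^(i+j)·(minor ij) (rows/columns in the sector order above):
  C_11 = (0.55)(0.60) − (-0.10)(-0.05) = 0.3250
  C_12 = −[(-0.20)(0.60) − (-0.10)(0.00)] = 0.1200
  C_13 = (-0.20)(-0.05) − (0.55)(0.00) = 0.0100
  C_21 = −[(-0.35)(0.60) − (-0.20)(-0.05)] = 0.2200
  C_22 = (0.70)(0.60) − (-0.20)(0.00) = 0.4200
  C_23 = −[(0.70)(-0.05) − (-0.35)(0.00)] = 0.0350
  C_31 = (-0.35)(-0.10) − (-0.20)(0.55) = 0.1450
  C_32 = −[(0.70)(-0.10) − (-0.20)(-0.20)] = 0.1100
  C_33 = (0.70)(0.55) − (-0.35)(-0.20) = 0.3150
det(I−A) = Σ_j (I−A)_1j·C_1j = (0.70)(0.3250) + (-0.35)(0.1200) + (-0.20)(0.0100) = 0.1835
adj(I−A) = Cᵀ =
  [ 0.3250   0.2200   0.1450]
  [ 0.1200   0.4200   0.1100]
  [ 0.0100   0.0350   0.3150]
(I − A)⁻¹ = adj(I−A) / det(I−A) ≈
  [   1.7711     1.1989     0.7902]
  [   0.6540     2.2888     0.5995]
  [   0.0545     0.1907     1.7166]
x = (I − A)⁻¹ d = adj(I−A)·d / det(I−A), with det(I−A) = 0.1835:
  x_P = (0.3250·175 + 0.2200·140 + 0.1450·90) / 0.1835 = 100.725 / 0.1835 ≈ 548.910
  x_S = (0.1200·175 + 0.4200·140 + 0.1100·90) / 0.1835 = 89.70 / 0.1835 ≈ 488.828
  x_L = (0.0100·175 + 0.0350·140 + 0.3150·90) / 0.1835 = 35.00 / 0.1835 ≈ 190.736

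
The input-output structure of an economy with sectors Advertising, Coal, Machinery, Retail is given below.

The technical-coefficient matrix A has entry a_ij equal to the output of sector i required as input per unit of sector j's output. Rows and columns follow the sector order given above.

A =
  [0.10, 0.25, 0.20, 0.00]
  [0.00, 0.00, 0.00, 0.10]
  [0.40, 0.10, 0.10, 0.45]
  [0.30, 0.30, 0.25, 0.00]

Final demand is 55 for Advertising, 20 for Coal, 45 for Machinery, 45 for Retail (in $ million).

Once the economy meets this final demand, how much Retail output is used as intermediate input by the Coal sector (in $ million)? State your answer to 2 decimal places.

I − A =
  [   0.90    -0.25    -0.20     0.00]
  [   0.00     1.00     0.00    -0.10]
  [  -0.40    -0.10     0.90    -0.45]
  [  -0.30    -0.30    -0.25     1.00]
Compute the cofactors C_ij = (−1)^(i+j)·(3×3 minor ij) of I−A; the adjugate is their transpose:
adj(I−A) = Cᵀ =
  [ 0.758000   0.243875   0.200250   0.114500]
  [ 0.037000   0.601750   0.028500   0.073000]
  [ 0.526000   0.345250   0.865500   0.424000]
  [ 0.370000   0.340000   0.285000   0.730000]
det(I−A) = Σ_j (I−A)_1j·C_1j = (0.90)(0.758000) + (-0.25)(0.037000) + (-0.20)(0.526000) + (0.00)(0.370000) = 0.56775
(I − A)⁻¹ = adj(I−A) / det(I−A) ≈
  [   1.3351     0.4295     0.3527     0.2017]
  [   0.0652     1.0599     0.0502     0.1286]
  [   0.9265     0.6081     1.5244     0.7468]
  [   0.6517     0.5989     0.5020     1.2858]
First solve x = (I − A)⁻¹ d = adj(I−A)·d / det(I−A); in particular x_C = (0.037000·55 + 0.601750·20 + 0.028500·45 + 0.073000·45) / 0.56775 = 18.6375 / 0.56775 ≈ 32.8269.
Intermediate flow from R to C: z_RC = a_RC · x_C = 0.30 × 18.6375 / 0.56775 = 5.59125 / 0.56775 ≈ 9.85.

z_RC = 9.85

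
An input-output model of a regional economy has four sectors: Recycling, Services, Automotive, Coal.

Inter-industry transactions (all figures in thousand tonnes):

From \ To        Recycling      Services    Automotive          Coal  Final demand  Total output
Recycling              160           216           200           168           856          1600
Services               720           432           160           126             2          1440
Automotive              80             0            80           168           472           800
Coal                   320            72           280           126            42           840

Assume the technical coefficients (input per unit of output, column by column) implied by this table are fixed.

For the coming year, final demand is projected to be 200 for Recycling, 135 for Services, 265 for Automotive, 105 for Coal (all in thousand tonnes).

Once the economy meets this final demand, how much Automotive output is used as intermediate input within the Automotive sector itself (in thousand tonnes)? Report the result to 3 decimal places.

Technical coefficients a_ij = z_ij / X_j:
  a_11 = 160/1600 = 0.10, a_21 = 720/1600 = 0.45, a_31 = 80/1600 = 0.05, a_41 = 320/1600 = 0.20
  a_12 = 216/1440 = 0.15, a_22 = 432/1440 = 0.30, a_32 = 0/1440 = 0.00, a_42 = 72/1440 = 0.05
  a_13 = 200/800 = 0.25, a_23 = 160/800 = 0.20, a_33 = 80/800 = 0.10, a_43 = 280/800 = 0.35
  a_14 = 168/840 = 0.20, a_24 = 126/840 = 0.15, a_34 = 168/840 = 0.20, a_44 = 126/840 = 0.15
I − A =
  [   0.90    -0.15    -0.25    -0.20]
  [  -0.45     0.70    -0.20    -0.15]
  [  -0.05     0.00     0.90    -0.20]
  [  -0.20    -0.05    -0.35     0.85]
Compute the cofactors C_ij = (−1)^(i+j)·(3×3 minor ij) of I−A; the adjugate is their transpose:
adj(I−A) = Cᵀ =
  [ 0.477750   0.115750   0.231250   0.187250]
  [ 0.358875   0.565375   0.326875   0.261125]
  [ 0.061875   0.021875   0.434375   0.120625]
  [ 0.159000   0.069500   0.252500   0.496000]
det(I−A) = Σ_j (I−A)_1j·C_1j = (0.90)(0.477750) + (-0.15)(0.358875) + (-0.25)(0.061875) + (-0.20)(0.159000) = 0.328875
(I − A)⁻¹ = adj(I−A) / det(I−A) ≈
  [   1.4527     0.3520     0.7032     0.5694]
  [   1.0912     1.7191     0.9939     0.7940]
  [   0.1881     0.0665     1.3208     0.3668]
  [   0.4835     0.2113     0.7678     1.5082]
First solve x = (I − A)⁻¹ d = adj(I−A)·d / det(I−A); in particular x_3 = (0.061875·200 + 0.021875·135 + 0.434375·265 + 0.120625·105) / 0.328875 = 143.103125 / 0.328875 ≈ 435.12923.
Intermediate flow from 3 to 3: z_33 = a_33 · x_3 = 0.10 × 143.103125 / 0.328875 = 14.3103125 / 0.328875 ≈ 43.513.

z_33 = 43.513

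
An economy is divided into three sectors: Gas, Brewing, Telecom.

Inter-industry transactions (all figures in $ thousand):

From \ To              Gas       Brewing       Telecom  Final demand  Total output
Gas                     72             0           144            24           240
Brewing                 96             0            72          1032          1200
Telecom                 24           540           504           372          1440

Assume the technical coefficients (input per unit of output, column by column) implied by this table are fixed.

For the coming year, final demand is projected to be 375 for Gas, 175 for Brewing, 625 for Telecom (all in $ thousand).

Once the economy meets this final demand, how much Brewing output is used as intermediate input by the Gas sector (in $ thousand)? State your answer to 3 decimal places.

Technical coefficients a_ij = z_ij / X_j:
  a_GG = 72/240 = 0.30, a_BG = 96/240 = 0.40, a_TG = 24/240 = 0.10
  a_GB = 0/1200 = 0.00, a_BB = 0/1200 = 0.00, a_TB = 540/1200 = 0.45
  a_GT = 144/1440 = 0.10, a_BT = 72/1440 = 0.05, a_TT = 504/1440 = 0.35
I − A =
  [   0.70     0.00    -0.10]
  [  -0.40     1.00    -0.05]
  [  -0.10    -0.45     0.65]
Cofactors of I−A, C_ij = (−1)^(i+j)·(minor ij) (rows/columns in the sector order above):
  C_11 = (1.00)(0.65) − (-0.05)(-0.45) = 0.6275
  C_12 = −[(-0.40)(0.65) − (-0.05)(-0.10)] = 0.2650
  C_13 = (-0.40)(-0.45) − (1.00)(-0.10) = 0.2800
  C_21 = −[(0.00)(0.65) − (-0.10)(-0.45)] = 0.0450
  C_22 = (0.70)(0.65) − (-0.10)(-0.10) = 0.4450
  C_23 = −[(0.70)(-0.45) − (0.00)(-0.10)] = 0.3150
  C_31 = (0.00)(-0.05) − (-0.10)(1.00) = 0.1000
  C_32 = −[(0.70)(-0.05) − (-0.10)(-0.40)] = 0.0750
  C_33 = (0.70)(1.00) − (0.00)(-0.40) = 0.7000
det(I−A) = Σ_j (I−A)_1j·C_1j = (0.70)(0.6275) + (0.00)(0.2650) + (-0.10)(0.2800) = 0.41125
adj(I−A) = Cᵀ =
  [ 0.6275   0.0450   0.1000]
  [ 0.2650   0.4450   0.0750]
  [ 0.2800   0.3150   0.7000]
(I − A)⁻¹ = adj(I−A) / det(I−A) ≈
  [   1.5258     0.1094     0.2432]
  [   0.6444     1.0821     0.1824]
  [   0.6809     0.7660     1.7021]
First solve x = (I − A)⁻¹ d = adj(I−A)·d / det(I−A); in particular x_G = (0.6275·375 + 0.0450·175 + 0.1000·625) / 0.41125 = 305.6875 / 0.41125 ≈ 743.31307.
Intermediate flow from B to G: z_BG = a_BG · x_G = 0.40 × 305.6875 / 0.41125 = 122.275 / 0.41125 ≈ 297.325.

z_BG = 297.325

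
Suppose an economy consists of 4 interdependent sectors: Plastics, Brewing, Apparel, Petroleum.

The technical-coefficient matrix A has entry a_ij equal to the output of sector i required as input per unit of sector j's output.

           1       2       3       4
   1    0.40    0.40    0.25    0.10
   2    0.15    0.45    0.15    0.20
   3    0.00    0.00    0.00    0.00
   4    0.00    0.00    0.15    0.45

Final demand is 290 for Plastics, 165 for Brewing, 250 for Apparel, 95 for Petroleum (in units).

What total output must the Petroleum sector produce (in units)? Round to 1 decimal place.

x_4 = 240.9

I − A =
  [   0.60    -0.40    -0.25    -0.10]
  [  -0.15     0.55    -0.15    -0.20]
  [   0.00     0.00     1.00     0.00]
  [   0.00     0.00    -0.15     0.55]
Compute the cofactors C_ij = (−1)^(i+j)·(3×3 minor ij) of I−A; the adjugate is their transpose:
adj(I−A) = Cᵀ =
  [ 0.302500   0.220000   0.128875   0.135000]
  [ 0.082500   0.330000   0.090375   0.135000]
  [ 0.000000   0.000000   0.148500   0.000000]
  [ 0.000000   0.000000   0.040500   0.270000]
det(I−A) = Σ_j (I−A)_1j·C_1j = (0.60)(0.302500) + (-0.40)(0.082500) + (-0.25)(0.000000) + (-0.10)(0.000000) = 0.1485
(I − A)⁻¹ = adj(I−A) / det(I−A) ≈
  [   2.0370     1.4815     0.8678     0.9091]
  [   0.5556     2.2222     0.6086     0.9091]
  [   0.0000     0.0000     1.0000     0.0000]
  [   0.0000     0.0000     0.2727     1.8182]
x = (I − A)⁻¹ d = adj(I−A)·d / det(I−A), with det(I−A) = 0.1485:
  x_1 = (0.302500·290 + 0.220000·165 + 0.128875·250 + 0.135000·95) / 0.1485 = 169.06875 / 0.1485 ≈ 1138.5
  x_2 = (0.082500·290 + 0.330000·165 + 0.090375·250 + 0.135000·95) / 0.1485 = 113.79375 / 0.1485 ≈ 766.3
  x_3 = (0.000000·290 + 0.000000·165 + 0.148500·250 + 0.000000·95) / 0.1485 = 37.125 / 0.1485 = 250.0
  x_4 = (0.000000·290 + 0.000000·165 + 0.040500·250 + 0.270000·95) / 0.1485 = 35.775 / 0.1485 ≈ 240.9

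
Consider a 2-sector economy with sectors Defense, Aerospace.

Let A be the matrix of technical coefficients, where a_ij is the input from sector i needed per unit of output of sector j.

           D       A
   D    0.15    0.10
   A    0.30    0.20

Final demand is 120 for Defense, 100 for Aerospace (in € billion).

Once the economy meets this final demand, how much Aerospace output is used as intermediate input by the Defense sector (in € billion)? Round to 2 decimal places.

z_AD = 48.92

I − A =
  [   0.85    -0.10]
  [  -0.30     0.80]
det(I−A) = (0.85)(0.80) − (-0.10)(-0.30) = 0.6500
adj(I−A) = [[0.80, 0.10], [0.30, 0.85]]
(I − A)⁻¹ = adj(I−A) / det(I−A) ≈
  [   1.2308     0.1538]
  [   0.4615     1.3077]
First solve x = (I − A)⁻¹ d = adj(I−A)·d / det(I−A); in particular x_D = (0.80·120 + 0.10·100) / 0.6500 = 106.00 / 0.6500 ≈ 163.0769.
Intermediate flow from A to D: z_AD = a_AD · x_D = 0.30 × 106.00 / 0.6500 = 31.80 / 0.6500 ≈ 48.92.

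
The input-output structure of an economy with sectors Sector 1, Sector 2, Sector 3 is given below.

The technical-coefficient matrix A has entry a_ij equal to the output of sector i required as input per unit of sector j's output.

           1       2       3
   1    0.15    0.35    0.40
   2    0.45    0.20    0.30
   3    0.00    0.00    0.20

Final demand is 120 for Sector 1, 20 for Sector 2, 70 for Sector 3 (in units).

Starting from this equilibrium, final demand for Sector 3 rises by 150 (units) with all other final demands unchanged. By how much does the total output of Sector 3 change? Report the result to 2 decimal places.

Δx_3 = 187.50

I − A =
  [   0.85    -0.35    -0.40]
  [  -0.45     0.80    -0.30]
  [   0.00     0.00     0.80]
Cofactors of I−A, C_ij = (−1)^(i+j)·(minor ij) (rows/columns in the sector order above):
  C_11 = (0.80)(0.80) − (-0.30)(0.00) = 0.6400
  C_12 = −[(-0.45)(0.80) − (-0.30)(0.00)] = 0.3600
  C_13 = (-0.45)(0.00) − (0.80)(0.00) = 0.0000
  C_21 = −[(-0.35)(0.80) − (-0.40)(0.00)] = 0.2800
  C_22 = (0.85)(0.80) − (-0.40)(0.00) = 0.6800
  C_23 = −[(0.85)(0.00) − (-0.35)(0.00)] = 0.0000
  C_31 = (-0.35)(-0.30) − (-0.40)(0.80) = 0.4250
  C_32 = −[(0.85)(-0.30) − (-0.40)(-0.45)] = 0.4350
  C_33 = (0.85)(0.80) − (-0.35)(-0.45) = 0.5225
det(I−A) = Σ_j (I−A)_1j·C_1j = (0.85)(0.6400) + (-0.35)(0.3600) + (-0.40)(0.0000) = 0.4180
adj(I−A) = Cᵀ =
  [ 0.6400   0.2800   0.4250]
  [ 0.3600   0.6800   0.4350]
  [ 0.0000   0.0000   0.5225]
(I − A)⁻¹ = adj(I−A) / det(I−A) ≈
  [   1.5311     0.6699     1.0167]
  [   0.8612     1.6268     1.0407]
  [   0.0000     0.0000     1.2500]
Δx = (I − A)⁻¹ Δd with Δd having +150 in the Sector 3 component and 0 elsewhere.
So Δx_3 = L_33 · (+150), where L_33 = adj(I−A)_33 / det(I−A) = 0.5225 / 0.4180.
Δx_3 = 0.5225 × (+150) / 0.4180 = 78.375 / 0.4180 = 187.50.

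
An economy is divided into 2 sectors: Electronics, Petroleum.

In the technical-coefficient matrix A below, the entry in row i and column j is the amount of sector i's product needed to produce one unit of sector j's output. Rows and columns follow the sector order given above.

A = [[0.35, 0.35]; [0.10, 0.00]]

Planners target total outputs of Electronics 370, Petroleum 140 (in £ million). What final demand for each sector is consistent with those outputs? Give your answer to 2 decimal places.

I − A =
  [   0.65    -0.35]
  [  -0.10     1.00]
d = (I − A) x:
  d_E = (+0.65)·370 + (-0.35)·140 = 191.50
  d_P = (-0.10)·370 + (+1.00)·140 = 103.00

d_E = 191.50, d_P = 103.00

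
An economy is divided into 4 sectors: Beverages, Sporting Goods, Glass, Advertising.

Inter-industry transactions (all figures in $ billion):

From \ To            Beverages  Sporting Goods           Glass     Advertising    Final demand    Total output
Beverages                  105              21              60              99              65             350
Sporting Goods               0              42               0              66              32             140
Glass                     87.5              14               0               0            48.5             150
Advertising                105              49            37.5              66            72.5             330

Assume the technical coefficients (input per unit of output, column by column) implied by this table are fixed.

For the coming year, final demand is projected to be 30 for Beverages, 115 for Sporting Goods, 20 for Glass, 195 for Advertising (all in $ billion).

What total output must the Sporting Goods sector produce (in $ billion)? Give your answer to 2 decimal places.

Technical coefficients a_ij = z_ij / X_j:
  a_BB = 105/350 = 0.30, a_SB = 0/350 = 0.00, a_GB = 87.5/350 = 0.25, a_AB = 105/350 = 0.30
  a_BS = 21/140 = 0.15, a_SS = 42/140 = 0.30, a_GS = 14/140 = 0.10, a_AS = 49/140 = 0.35
  a_BG = 60/150 = 0.40, a_SG = 0/150 = 0.00, a_GG = 0/150 = 0.00, a_AG = 37.5/150 = 0.25
  a_BA = 99/330 = 0.30, a_SA = 66/330 = 0.20, a_GA = 0/330 = 0.00, a_AA = 66/330 = 0.20
I − A =
  [   0.70    -0.15    -0.40    -0.30]
  [   0.00     0.70     0.00    -0.20]
  [  -0.25    -0.10     1.00     0.00]
  [  -0.30    -0.35    -0.25     0.80]
Compute the cofactors C_ij = (−1)^(i+j)·(3×3 minor ij) of I−A; the adjugate is their transpose:
adj(I−A) = Cᵀ =
  [ 0.485000   0.264500   0.256000   0.248000]
  [ 0.072500   0.371250   0.059000   0.120000]
  [ 0.128500   0.103250   0.271000   0.074000]
  [ 0.253750   0.293875   0.206500   0.420000]
det(I−A) = Σ_j (I−A)_1j·C_1j = (0.70)(0.485000) + (-0.15)(0.072500) + (-0.40)(0.128500) + (-0.30)(0.253750) = 0.2011
(I − A)⁻¹ = adj(I−A) / det(I−A) ≈
  [   2.4117     1.3153     1.2730     1.2332]
  [   0.3605     1.8461     0.2934     0.5967]
  [   0.6390     0.5134     1.3476     0.3680]
  [   1.2618     1.4613     1.0269     2.0885]
x = (I − A)⁻¹ d = adj(I−A)·d / det(I−A), with det(I−A) = 0.2011:
  x_B = (0.485000·30 + 0.264500·115 + 0.256000·20 + 0.248000·195) / 0.2011 = 98.4475 / 0.2011 ≈ 489.55
  x_S = (0.072500·30 + 0.371250·115 + 0.059000·20 + 0.120000·195) / 0.2011 = 69.44875 / 0.2011 ≈ 345.34
  x_G = (0.128500·30 + 0.103250·115 + 0.271000·20 + 0.074000·195) / 0.2011 = 35.57875 / 0.2011 ≈ 176.92
  x_A = (0.253750·30 + 0.293875·115 + 0.206500·20 + 0.420000·195) / 0.2011 = 127.438125 / 0.2011 ≈ 633.71

x_S = 345.34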